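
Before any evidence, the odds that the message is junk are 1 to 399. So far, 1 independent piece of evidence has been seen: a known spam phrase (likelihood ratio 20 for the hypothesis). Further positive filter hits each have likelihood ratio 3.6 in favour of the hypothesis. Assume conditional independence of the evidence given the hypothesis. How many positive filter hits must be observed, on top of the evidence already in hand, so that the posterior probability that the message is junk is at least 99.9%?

8

Prior odds = 1/399.
Bayes factor of the evidence already in hand = 20.
Odds after that evidence = (1/399) × 20 = 20/399.
Target odds = 0.999/0.001 = 999.
Need 3.6ⁿ ≥ 999 ÷ (20/399) = 19930.05.
3.6⁷ = 612220032/78125 falls short of 19930.05 but 3.6⁸ ≈28211.1 reaches it, so n = 8.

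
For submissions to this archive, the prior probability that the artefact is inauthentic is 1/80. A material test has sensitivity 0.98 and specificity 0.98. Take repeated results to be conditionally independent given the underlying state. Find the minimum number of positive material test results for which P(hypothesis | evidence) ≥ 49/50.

3

Prior odds: 0.0125 ÷ 0.9875 = 1/79.
False-positive rate = 1 − 0.98 = 0.02; likelihood ratio of a positive = 0.98/0.02 = 49.
Target posterior odds = 0.98/0.02 = 49.
Require 49ⁿ ≥ 49 ÷ (1/79) = 3871.
49² = 2401 falls short of 3871 but 49³ = 117649 reaches it, so n = 3.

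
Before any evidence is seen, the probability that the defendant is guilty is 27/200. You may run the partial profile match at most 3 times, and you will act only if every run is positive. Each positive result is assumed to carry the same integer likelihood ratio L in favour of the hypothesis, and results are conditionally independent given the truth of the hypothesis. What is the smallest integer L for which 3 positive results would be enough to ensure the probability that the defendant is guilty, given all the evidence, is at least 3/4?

3

Prior odds = 0.135/0.865 = 27/173.
Target odds = 0.75/0.25 = 3.
Need L³ ≥ 3 ÷ (27/173) = 173/9.
2³ = 8 < 173/9 ≤ 27 = 3³, so L = 3.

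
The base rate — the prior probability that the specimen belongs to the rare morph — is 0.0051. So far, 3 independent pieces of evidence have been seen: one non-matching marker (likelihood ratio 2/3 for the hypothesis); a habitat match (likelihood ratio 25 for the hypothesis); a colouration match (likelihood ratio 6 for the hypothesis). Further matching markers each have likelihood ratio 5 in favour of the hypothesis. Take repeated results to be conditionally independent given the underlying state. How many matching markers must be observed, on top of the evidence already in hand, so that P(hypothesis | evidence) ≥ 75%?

Prior odds = 0.0051/0.9949 = 51/9949.
Combined Bayes factor of the evidence already in hand = (2/3) × 25 × 6 = 100.
Odds after that evidence = (51/9949) × 100 = 5100/9949.
Target odds = 0.75/0.25 = 3.
Need 5ⁿ ≥ 3 ÷ (5100/9949) = 9949/1700.
5¹ = 5 falls short of 9949/1700 but 5² = 25 reaches it, so n = 2.

2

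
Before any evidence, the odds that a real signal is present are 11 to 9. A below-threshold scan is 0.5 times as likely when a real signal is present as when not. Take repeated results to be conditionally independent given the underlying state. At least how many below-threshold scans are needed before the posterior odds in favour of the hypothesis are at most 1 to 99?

Prior odds = 11/9.
Likelihood ratio per below-threshold scan = 0.5.
Target odds = 1/99.
Require 0.5ⁿ ≤ 1/99 ÷ (11/9) = 1/121.
0.5⁶ = 0.015625 is still above 1/121 but 0.5⁷ = 0.0078125 is at or below it, so n = 7.

7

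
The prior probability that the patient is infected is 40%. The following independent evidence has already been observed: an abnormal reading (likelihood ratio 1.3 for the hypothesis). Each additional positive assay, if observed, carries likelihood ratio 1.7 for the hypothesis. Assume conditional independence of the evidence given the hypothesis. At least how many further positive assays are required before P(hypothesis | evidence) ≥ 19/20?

Prior odds = 0.4/0.6 = 2/3.
Bayes factor of the evidence already in hand = 1.3.
Odds after that evidence = (2/3) × 1.3 = 13/15.
Target odds = 0.95/0.05 = 19.
Need 1.7ⁿ ≥ 19 ÷ (13/15) = 285/13.
1.7⁵ = 1419857/100000 falls short of 285/13 but 1.7⁶ = 24137569/1000000 reaches it, so n = 6.

6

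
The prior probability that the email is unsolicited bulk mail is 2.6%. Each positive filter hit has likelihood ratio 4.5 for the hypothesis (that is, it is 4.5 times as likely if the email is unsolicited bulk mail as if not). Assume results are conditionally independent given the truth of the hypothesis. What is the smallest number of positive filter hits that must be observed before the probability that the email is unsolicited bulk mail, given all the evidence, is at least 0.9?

Prior odds = 0.026/0.974 = 13/487.
Likelihood ratio per positive filter hit = 4.5.
Target odds: 0.9 ÷ 0.1 = 9.
Require 4.5ⁿ ≥ 9 ÷ (13/487) = 4383/13.
4.5³ = 91.125 falls short of 4383/13 but 4.5⁴ = 410.0625 reaches it, so n = 4.

4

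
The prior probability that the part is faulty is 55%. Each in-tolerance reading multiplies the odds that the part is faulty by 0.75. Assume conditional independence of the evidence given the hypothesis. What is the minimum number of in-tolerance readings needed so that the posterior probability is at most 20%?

6

Prior odds = 0.55/0.45 = 11/9.
Likelihood ratio per in-tolerance reading = 0.75.
Target posterior odds = 0.2/0.8 = 0.25.
Require 0.75ⁿ ≤ 0.25 ÷ (11/9) = 9/44.
0.75⁵ = 243/1024 is still above 9/44 but 0.75⁶ = 729/4096 is at or below it, so n = 6.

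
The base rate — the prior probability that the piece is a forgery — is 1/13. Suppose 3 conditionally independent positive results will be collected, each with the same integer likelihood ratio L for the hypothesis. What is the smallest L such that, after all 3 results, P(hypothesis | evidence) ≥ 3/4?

Prior odds = (1/13)/(12/13) = 1/12.
Target odds = 0.75/0.25 = 3.
Need L³ ≥ 3 ÷ (1/12) = 36.
3³ = 27 < 36 ≤ 64 = 4³, so L = 4.

4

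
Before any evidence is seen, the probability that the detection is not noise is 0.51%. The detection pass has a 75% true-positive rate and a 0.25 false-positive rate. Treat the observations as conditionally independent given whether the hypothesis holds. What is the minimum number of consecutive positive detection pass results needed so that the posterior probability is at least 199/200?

10

Prior odds: 0.0051 ÷ 0.9949 = 51/9949.
Likelihood ratio of a positive result = 0.75/0.25 = 3.
Target odds: 0.995 ÷ 0.005 = 199.
Require 3ⁿ ≥ 199 ÷ (51/9949) = 1979851/51.
3⁹ = 19683 falls short of 1979851/51 but 3¹⁰ = 59049 reaches it, so n = 10.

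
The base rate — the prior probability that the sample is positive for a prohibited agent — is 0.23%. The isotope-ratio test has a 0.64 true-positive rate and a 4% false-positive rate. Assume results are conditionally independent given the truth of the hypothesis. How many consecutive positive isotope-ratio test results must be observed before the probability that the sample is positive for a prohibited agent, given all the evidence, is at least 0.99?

4

Prior odds: 0.0023 ÷ 0.9977 = 23/9977.
Likelihood ratio of a positive result = 0.64/0.04 = 16.
Target posterior odds = 0.99/0.01 = 99.
Need (23/9977) × 16ⁿ ≥ 99, i.e. 16ⁿ ≥ 987723/23.
16³ = 4096 falls short of 987723/23 but 16⁴ = 65536 reaches it, so n = 4.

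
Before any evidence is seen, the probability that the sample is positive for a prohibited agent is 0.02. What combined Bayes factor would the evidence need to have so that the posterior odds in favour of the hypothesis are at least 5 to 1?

Prior odds = 0.02/0.98 = 1/49.
Target odds = 5.
Required Bayes factor = 5 ÷ (1/49) = 245.

245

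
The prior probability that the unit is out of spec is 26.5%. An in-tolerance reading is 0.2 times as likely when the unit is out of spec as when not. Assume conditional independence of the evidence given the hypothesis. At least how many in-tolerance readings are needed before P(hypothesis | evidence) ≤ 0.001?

4

Prior odds: 0.265 ÷ 0.735 = 53/147.
Likelihood ratio per in-tolerance reading = 0.2.
Target odds: 0.001 ÷ 0.999 = 1/999.
Need (53/147) × 0.2ⁿ ≤ 1/999, i.e. 0.2ⁿ ≤ 49/17649.
0.2³ = 0.008 is still above 49/17649 but 0.2⁴ = 0.0016 is at or below it, so n = 4.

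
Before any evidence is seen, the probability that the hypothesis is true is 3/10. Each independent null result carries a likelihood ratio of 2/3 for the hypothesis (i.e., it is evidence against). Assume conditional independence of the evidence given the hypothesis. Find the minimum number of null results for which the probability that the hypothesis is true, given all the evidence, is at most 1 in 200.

Prior odds = 0.3/0.7 = 3/7.
Likelihood ratio per null result = 2/3.
Target posterior odds = 0.005/0.995 = 1/199.
Require (2/3)ⁿ ≤ 1/199 ÷ (3/7) = 7/597.
(2/3)¹⁰ = 1024/59049 is still above 7/597 but (2/3)¹¹ = 2048/177147 is at or below it, so n = 11.

11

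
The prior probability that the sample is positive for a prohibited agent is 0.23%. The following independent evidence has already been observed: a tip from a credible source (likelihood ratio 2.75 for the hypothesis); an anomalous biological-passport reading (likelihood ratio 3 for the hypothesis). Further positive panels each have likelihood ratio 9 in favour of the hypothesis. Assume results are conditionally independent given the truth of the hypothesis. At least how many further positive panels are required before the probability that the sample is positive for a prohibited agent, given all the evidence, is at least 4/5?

3

Prior odds = 0.0023/0.9977 = 23/9977.
Combined Bayes factor of the evidence already in hand = 2.75 × 3 = 8.25.
Odds after that evidence = (23/9977) × 8.25 = 69/3628.
Target odds = 0.8/0.2 = 4.
Need 9ⁿ ≥ 4 ÷ (69/3628) = 14512/69.
9² = 81 falls short of 14512/69 but 9³ = 729 reaches it, so n = 3.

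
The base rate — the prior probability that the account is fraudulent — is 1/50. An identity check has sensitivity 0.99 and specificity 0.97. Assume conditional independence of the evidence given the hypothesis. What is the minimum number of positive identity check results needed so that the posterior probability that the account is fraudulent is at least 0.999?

4

Prior odds: 0.02 ÷ 0.98 = 1/49.
False-positive rate = 1 − 0.97 = 0.03; likelihood ratio of a positive = 0.99/0.03 = 33.
Target posterior odds = 0.999/0.001 = 999.
Require 33ⁿ ≥ 999 ÷ (1/49) = 48951.
33³ = 35937 falls short of 48951 but 33⁴ = 1185921 reaches it, so n = 4.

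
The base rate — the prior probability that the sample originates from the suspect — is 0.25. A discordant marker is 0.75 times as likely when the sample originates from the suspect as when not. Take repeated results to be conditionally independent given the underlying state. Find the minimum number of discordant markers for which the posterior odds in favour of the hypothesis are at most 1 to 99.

13

Prior odds = 0.25/0.75 = 1/3.
Likelihood ratio per discordant marker = 0.75.
Target odds = 1/99.
Require 0.75ⁿ ≤ 1/99 ÷ (1/3) = 1/33.
0.75¹² = 531441/16777216 is still above 1/33 but 0.75¹³ = 1594323/67108864 is at or below it, so n = 13.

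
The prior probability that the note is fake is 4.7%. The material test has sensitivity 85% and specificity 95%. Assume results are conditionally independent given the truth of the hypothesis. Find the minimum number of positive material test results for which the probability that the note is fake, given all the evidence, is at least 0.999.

Prior odds: 0.047 ÷ 0.953 = 47/953.
False-positive rate = 1 − 0.95 = 0.05; likelihood ratio of a positive = 0.85/0.05 = 17.
Target odds: 0.999 ÷ 0.001 = 999.
Require 17ⁿ ≥ 999 ÷ (47/953) = 952047/47.
17³ = 4913 falls short of 952047/47 but 17⁴ = 83521 reaches it, so n = 4.

4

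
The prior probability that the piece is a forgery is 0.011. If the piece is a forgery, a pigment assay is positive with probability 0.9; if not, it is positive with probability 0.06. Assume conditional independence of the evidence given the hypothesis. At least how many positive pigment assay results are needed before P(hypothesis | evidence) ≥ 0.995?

4

Prior odds: 0.011 ÷ 0.989 = 11/989.
Likelihood ratio of a positive = 0.9/0.06 = 15.
Target odds: 0.995 ÷ 0.005 = 199.
Require 15ⁿ ≥ 199 ÷ (11/989) = 196811/11.
15³ = 3375 falls short of 196811/11 but 15⁴ = 50625 reaches it, so n = 4.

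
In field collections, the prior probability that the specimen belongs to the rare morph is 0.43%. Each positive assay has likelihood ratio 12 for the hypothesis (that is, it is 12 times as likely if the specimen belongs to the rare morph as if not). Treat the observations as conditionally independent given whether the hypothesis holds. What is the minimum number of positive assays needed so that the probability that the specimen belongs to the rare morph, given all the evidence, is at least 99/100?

5

Prior odds: 0.0043 ÷ 0.9957 = 43/9957.
Likelihood ratio per positive assay = 12.
Target odds: 0.99 ÷ 0.01 = 99.
Need (43/9957) × 12ⁿ ≥ 99, i.e. 12ⁿ ≥ 985743/43.
12⁴ = 20736 falls short of 985743/43 but 12⁵ = 248832 reaches it, so n = 5.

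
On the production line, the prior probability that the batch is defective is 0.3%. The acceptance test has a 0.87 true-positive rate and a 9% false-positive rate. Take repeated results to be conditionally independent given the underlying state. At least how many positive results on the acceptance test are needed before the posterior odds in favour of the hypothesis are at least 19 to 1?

4

Prior odds = 0.003/0.997 = 3/997.
Likelihood ratio of a positive result = 0.87/0.09 = 29/3.
Target odds = 19.
Need (3/997) × (29/3)ⁿ ≥ 19, i.e. (29/3)ⁿ ≥ 18943/3.
(29/3)³ = 24389/27 falls short of 18943/3 but (29/3)⁴ = 707281/81 reaches it, so n = 4.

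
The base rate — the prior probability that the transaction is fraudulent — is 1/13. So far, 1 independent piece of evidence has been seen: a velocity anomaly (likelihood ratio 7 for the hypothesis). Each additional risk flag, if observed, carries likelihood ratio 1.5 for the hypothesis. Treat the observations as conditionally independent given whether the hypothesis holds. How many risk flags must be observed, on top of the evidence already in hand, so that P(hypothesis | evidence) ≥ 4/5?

5

Prior odds = (1/13)/(12/13) = 1/12.
Bayes factor of the evidence already in hand = 7.
Odds after that evidence = (1/12) × 7 = 7/12.
Target odds = 0.8/0.2 = 4.
Need 1.5ⁿ ≥ 4 ÷ (7/12) = 48/7.
1.5⁴ = 5.0625 falls short of 48/7 but 1.5⁵ = 7.59375 reaches it, so n = 5.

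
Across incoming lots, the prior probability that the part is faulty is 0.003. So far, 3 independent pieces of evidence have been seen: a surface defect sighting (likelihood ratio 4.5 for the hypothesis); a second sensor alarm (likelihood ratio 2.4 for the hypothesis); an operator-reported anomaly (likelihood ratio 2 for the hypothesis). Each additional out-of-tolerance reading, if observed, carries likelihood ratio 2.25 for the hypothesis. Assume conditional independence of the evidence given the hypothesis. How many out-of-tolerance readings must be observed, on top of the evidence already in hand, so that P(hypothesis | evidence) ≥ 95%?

8

Prior odds = 0.003/0.997 = 3/997.
Combined Bayes factor of the evidence already in hand = 4.5 × 2.4 × 2 = 21.6.
Odds after that evidence = (3/997) × 21.6 = 324/4985.
Target odds = 0.95/0.05 = 19.
Need 2.25ⁿ ≥ 19 ÷ (324/4985) = 94715/324.
2.25⁷ = 4782969/16384 falls short of 94715/324 but 2.25⁸ = 43046721/65536 reaches it, so n = 8.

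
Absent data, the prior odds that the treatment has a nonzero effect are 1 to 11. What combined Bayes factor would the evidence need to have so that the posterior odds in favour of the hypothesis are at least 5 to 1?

Prior odds = 1/11.
Target odds = 5.
Required Bayes factor = 5 ÷ (1/11) = 55.

55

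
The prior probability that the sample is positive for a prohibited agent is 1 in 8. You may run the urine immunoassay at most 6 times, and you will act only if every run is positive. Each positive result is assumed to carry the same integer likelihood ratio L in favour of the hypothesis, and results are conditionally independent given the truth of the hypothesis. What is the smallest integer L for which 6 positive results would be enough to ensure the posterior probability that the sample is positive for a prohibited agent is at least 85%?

2

Prior odds = 0.125/0.875 = 1/7.
Target odds = 0.85/0.15 = 17/3.
Need L⁶ ≥ 17/3 ÷ (1/7) = 119/3.
1⁶ = 1 < 119/3 ≤ 64 = 2⁶, so L = 2.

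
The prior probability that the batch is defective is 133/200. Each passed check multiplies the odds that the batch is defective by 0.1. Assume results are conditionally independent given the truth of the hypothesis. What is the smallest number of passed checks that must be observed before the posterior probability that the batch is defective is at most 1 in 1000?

Prior odds = 0.665/0.335 = 133/67.
Likelihood ratio per passed check = 0.1.
Target posterior odds = 0.001/0.999 = 1/999.
Need (133/67) × 0.1ⁿ ≤ 1/999, i.e. 0.1ⁿ ≤ 67/132867.
0.1³ = 0.001 is still above 67/132867 but 0.1⁴ = 0.0001 is at or below it, so n = 4.

4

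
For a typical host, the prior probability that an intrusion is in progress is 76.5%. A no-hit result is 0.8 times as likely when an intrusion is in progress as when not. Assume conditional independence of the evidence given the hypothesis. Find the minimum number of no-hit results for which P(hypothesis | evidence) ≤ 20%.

12

Prior odds: 0.765 ÷ 0.235 = 153/47.
Likelihood ratio per no-hit result = 0.8.
Target odds: 0.2 ÷ 0.8 = 0.25.
Need (153/47) × 0.8ⁿ ≤ 0.25, i.e. 0.8ⁿ ≤ 47/612.
0.8¹¹ = 4194304/48828125 is still above 47/612 but 0.8¹² = 16777216/244140625 is at or below it, so n = 12.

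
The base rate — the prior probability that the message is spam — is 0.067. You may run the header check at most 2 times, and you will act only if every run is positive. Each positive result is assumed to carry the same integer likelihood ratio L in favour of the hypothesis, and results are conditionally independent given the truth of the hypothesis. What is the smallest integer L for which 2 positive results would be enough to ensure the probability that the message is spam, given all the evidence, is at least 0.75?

7

Prior odds = 0.067/0.933 = 67/933.
Target odds = 0.75/0.25 = 3.
Need L² ≥ 3 ÷ (67/933) = 2799/67.
6² = 36 < 2799/67 ≤ 49 = 7², so L = 7.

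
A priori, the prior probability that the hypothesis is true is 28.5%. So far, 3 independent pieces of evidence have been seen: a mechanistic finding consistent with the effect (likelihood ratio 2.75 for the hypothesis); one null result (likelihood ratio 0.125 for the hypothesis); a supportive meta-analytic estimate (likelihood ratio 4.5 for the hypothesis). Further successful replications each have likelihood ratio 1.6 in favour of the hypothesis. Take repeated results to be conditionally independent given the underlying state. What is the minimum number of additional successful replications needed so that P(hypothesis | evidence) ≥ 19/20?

Prior odds = 0.285/0.715 = 57/143.
Combined Bayes factor of the evidence already in hand = 2.75 × 0.125 × 4.5 = 1.546875.
Odds after that evidence = (57/143) × 1.546875 = 513/832.
Target odds = 0.95/0.05 = 19.
Need 1.6ⁿ ≥ 19 ÷ (513/832) = 832/27.
1.6⁷ = 2097152/78125 falls short of 832/27 but 1.6⁸ = 16777216/390625 reaches it, so n = 8.

8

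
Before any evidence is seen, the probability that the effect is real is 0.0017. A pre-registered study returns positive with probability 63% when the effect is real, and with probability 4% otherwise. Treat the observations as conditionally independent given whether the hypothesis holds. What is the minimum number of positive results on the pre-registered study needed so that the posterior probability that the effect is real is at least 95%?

4

Prior odds = 0.0017/0.9983 = 17/9983.
Likelihood ratio of a positive result = 0.63/0.04 = 15.75.
Target posterior odds = 0.95/0.05 = 19.
Need (17/9983) × 15.75ⁿ ≥ 19, i.e. 15.75ⁿ ≥ 189677/17.
15.75³ = 3906.984375 falls short of 189677/17 but 15.75⁴ = 15752961/256 reaches it, so n = 4.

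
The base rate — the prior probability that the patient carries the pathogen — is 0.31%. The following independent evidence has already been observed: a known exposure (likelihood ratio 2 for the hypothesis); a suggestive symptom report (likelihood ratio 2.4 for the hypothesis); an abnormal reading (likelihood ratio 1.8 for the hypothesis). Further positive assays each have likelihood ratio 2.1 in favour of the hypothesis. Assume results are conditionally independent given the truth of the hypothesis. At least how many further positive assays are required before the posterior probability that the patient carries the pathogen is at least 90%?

8

Prior odds = 0.0031/0.9969 = 31/9969.
Combined Bayes factor of the evidence already in hand = 2 × 2.4 × 1.8 = 8.64.
Odds after that evidence = (31/9969) × 8.64 = 2232/83075.
Target odds = 0.9/0.1 = 9.
Need 2.1ⁿ ≥ 9 ÷ (2232/83075) = 83075/248.
2.1⁷ ≈180.109 falls short of 83075/248 but 2.1⁸ ≈378.229 reaches it, so n = 8.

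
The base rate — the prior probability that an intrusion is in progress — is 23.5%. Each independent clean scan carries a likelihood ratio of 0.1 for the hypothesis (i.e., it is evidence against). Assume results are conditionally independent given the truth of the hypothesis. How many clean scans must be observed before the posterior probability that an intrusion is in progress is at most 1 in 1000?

3

Prior odds = 0.235/0.765 = 47/153.
Likelihood ratio per clean scan = 0.1.
Target odds: 0.001 ÷ 0.999 = 1/999.
Need (47/153) × 0.1ⁿ ≤ 1/999, i.e. 0.1ⁿ ≤ 17/5217.
0.1² = 0.01 is still above 17/5217 but 0.1³ = 0.001 is at or below it, so n = 3.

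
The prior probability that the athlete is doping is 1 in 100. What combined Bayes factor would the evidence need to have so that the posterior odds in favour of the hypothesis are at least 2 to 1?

198

Prior odds = 0.01/0.99 = 1/99.
Target odds = 2.
Required Bayes factor = 2 ÷ (1/99) = 198.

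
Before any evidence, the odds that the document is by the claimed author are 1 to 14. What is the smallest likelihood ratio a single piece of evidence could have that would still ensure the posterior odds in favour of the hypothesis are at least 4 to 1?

56

Prior odds = 1/14.
Target odds = 4.
Required Bayes factor = 4 ÷ (1/14) = 56.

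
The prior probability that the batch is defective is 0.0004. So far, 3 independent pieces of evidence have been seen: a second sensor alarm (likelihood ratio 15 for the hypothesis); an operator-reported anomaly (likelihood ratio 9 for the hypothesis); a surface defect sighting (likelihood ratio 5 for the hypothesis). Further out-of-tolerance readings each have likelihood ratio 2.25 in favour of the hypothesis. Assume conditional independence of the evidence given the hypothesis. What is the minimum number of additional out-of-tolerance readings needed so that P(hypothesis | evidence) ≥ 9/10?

Prior odds = 0.0004/0.9996 = 1/2499.
Combined Bayes factor of the evidence already in hand = 15 × 9 × 5 = 675.
Odds after that evidence = (1/2499) × 675 = 225/833.
Target odds = 0.9/0.1 = 9.
Need 2.25ⁿ ≥ 9 ÷ (225/833) = 33.32.
2.25⁴ = 25.62890625 falls short of 33.32 but 2.25⁵ = 59049/1024 reaches it, so n = 5.

5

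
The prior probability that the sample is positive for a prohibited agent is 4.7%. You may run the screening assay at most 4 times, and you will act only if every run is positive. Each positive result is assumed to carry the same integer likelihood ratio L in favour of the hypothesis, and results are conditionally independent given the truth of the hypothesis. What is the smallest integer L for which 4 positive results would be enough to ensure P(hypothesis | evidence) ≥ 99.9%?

12

Prior odds = 0.047/0.953 = 47/953.
Target odds = 0.999/0.001 = 999.
Need L⁴ ≥ 999 ÷ (47/953) = 952047/47.
11⁴ = 14641 < 952047/47 ≤ 20736 = 12⁴, so L = 12.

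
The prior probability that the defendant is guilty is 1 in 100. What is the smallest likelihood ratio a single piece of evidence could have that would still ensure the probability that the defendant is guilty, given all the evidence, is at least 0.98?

4851

Prior odds = 0.01/0.99 = 1/99.
Target odds = 0.98/0.02 = 49.
Required Bayes factor = 49 ÷ (1/99) = 4851.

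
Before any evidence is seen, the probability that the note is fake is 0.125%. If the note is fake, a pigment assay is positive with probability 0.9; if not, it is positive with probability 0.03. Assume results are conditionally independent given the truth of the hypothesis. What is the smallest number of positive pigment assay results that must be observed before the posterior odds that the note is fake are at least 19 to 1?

3

Prior odds: 0.00125 ÷ 0.99875 = 1/799.
Likelihood ratio of a positive = 0.9/0.03 = 30.
Target odds = 19.
Require 30ⁿ ≥ 19 ÷ (1/799) = 15181.
30² = 900 falls short of 15181 but 30³ = 27000 reaches it, so n = 3.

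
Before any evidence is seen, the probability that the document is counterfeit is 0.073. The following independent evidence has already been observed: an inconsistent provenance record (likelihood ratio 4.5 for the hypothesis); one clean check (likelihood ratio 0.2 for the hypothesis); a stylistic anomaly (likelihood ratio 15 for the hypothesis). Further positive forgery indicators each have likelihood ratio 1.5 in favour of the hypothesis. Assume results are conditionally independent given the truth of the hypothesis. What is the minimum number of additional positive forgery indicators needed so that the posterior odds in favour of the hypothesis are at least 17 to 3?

5

Prior odds = 0.073/0.927 = 73/927.
Combined Bayes factor of the evidence already in hand = 4.5 × 0.2 × 15 = 13.5.
Odds after that evidence = (73/927) × 13.5 = 219/206.
Target odds = 17/3.
Need 1.5ⁿ ≥ 17/3 ÷ (219/206) = 3502/657.
1.5⁴ = 5.0625 falls short of 3502/657 but 1.5⁵ = 7.59375 reaches it, so n = 5.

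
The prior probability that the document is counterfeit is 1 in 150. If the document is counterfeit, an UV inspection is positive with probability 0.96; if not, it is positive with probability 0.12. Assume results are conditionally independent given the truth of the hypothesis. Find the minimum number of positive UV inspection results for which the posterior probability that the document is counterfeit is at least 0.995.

Prior odds = (1/150)/(149/150) = 1/149.
Likelihood ratio of a positive = 0.96/0.12 = 8.
Target posterior odds = 0.995/0.005 = 199.
Require 8ⁿ ≥ 199 ÷ (1/149) = 29651.
8⁴ = 4096 falls short of 29651 but 8⁵ = 32768 reaches it, so n = 5.

5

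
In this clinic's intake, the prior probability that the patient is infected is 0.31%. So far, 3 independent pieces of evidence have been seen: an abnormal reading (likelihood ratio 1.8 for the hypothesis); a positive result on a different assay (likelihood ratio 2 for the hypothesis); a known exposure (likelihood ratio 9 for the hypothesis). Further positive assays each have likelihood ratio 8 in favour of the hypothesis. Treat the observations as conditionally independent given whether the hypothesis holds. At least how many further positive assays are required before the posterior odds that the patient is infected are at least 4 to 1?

Prior odds = 0.0031/0.9969 = 31/9969.
Combined Bayes factor of the evidence already in hand = 1.8 × 2 × 9 = 32.4.
Odds after that evidence = (31/9969) × 32.4 = 1674/16615.
Target odds = 4.
Need 8ⁿ ≥ 4 ÷ (1674/16615) = 33230/837.
8¹ = 8 falls short of 33230/837 but 8² = 64 reaches it, so n = 2.

2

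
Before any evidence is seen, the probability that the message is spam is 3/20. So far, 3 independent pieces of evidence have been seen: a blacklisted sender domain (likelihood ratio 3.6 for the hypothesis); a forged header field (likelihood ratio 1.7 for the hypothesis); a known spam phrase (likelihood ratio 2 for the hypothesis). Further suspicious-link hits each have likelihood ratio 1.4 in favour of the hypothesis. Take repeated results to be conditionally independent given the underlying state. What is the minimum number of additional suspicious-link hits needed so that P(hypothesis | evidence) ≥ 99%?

Prior odds = 0.15/0.85 = 3/17.
Combined Bayes factor of the evidence already in hand = 3.6 × 1.7 × 2 = 12.24.
Odds after that evidence = (3/17) × 12.24 = 2.16.
Target odds = 0.99/0.01 = 99.
Need 1.4ⁿ ≥ 99 ÷ 2.16 = 275/6.
1.4¹¹ ≈40.4957 falls short of 275/6 but 1.4¹² ≈56.6939 reaches it, so n = 12.

12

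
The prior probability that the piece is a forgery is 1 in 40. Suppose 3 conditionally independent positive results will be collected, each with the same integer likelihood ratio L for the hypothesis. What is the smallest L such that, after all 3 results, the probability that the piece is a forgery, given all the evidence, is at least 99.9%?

Prior odds = 0.025/0.975 = 1/39.
Target odds = 0.999/0.001 = 999.
Need L³ ≥ 999 ÷ (1/39) = 38961.
33³ = 35937 < 38961 ≤ 39304 = 34³, so L = 34.

34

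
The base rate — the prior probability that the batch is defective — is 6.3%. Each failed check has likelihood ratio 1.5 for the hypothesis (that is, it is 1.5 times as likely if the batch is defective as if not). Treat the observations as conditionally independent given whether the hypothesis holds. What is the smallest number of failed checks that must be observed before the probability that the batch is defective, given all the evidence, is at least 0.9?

13

Prior odds = 0.063/0.937 = 63/937.
Likelihood ratio per failed check = 1.5.
Target posterior odds = 0.9/0.1 = 9.
Require 1.5ⁿ ≥ 9 ÷ (63/937) = 937/7.
1.5¹² = 531441/4096 falls short of 937/7 but 1.5¹³ = 1594323/8192 reaches it, so n = 13.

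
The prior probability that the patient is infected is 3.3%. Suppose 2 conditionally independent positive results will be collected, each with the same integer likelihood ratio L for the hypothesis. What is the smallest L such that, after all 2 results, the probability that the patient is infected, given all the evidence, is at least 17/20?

Prior odds = 0.033/0.967 = 33/967.
Target odds = 0.85/0.15 = 17/3.
Need L² ≥ 17/3 ÷ (33/967) = 16439/99.
12² = 144 < 16439/99 ≤ 169 = 13², so L = 13.

13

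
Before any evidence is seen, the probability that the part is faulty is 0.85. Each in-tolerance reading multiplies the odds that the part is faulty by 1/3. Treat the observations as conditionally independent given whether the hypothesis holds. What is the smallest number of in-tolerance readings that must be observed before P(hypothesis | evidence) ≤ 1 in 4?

3

Prior odds = 0.85/0.15 = 17/3.
Likelihood ratio per in-tolerance reading = 1/3.
Target odds: 0.25 ÷ 0.75 = 1/3.
Need (17/3) × (1/3)ⁿ ≤ 1/3, i.e. (1/3)ⁿ ≤ 1/17.
(1/3)² = 1/9 is still above 1/17 but (1/3)³ = 1/27 is at or below it, so n = 3.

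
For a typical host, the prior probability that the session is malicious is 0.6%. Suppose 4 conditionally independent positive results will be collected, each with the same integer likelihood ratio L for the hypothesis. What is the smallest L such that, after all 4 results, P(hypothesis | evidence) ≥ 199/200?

Prior odds = 0.006/0.994 = 3/497.
Target odds = 0.995/0.005 = 199.
Need L⁴ ≥ 199 ÷ (3/497) = 98903/3.
13⁴ = 28561 < 98903/3 ≤ 38416 = 14⁴, so L = 14.

14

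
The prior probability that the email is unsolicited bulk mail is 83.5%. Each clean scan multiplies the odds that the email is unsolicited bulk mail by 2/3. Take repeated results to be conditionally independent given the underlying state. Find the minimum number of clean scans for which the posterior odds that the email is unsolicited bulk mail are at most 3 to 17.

Prior odds = 0.835/0.165 = 167/33.
Likelihood ratio per clean scan = 2/3.
Target odds = 3/17.
Require (2/3)ⁿ ≤ 3/17 ÷ (167/33) = 99/2839.
(2/3)⁸ = 256/6561 is still above 99/2839 but (2/3)⁹ = 512/19683 is at or below it, so n = 9.

9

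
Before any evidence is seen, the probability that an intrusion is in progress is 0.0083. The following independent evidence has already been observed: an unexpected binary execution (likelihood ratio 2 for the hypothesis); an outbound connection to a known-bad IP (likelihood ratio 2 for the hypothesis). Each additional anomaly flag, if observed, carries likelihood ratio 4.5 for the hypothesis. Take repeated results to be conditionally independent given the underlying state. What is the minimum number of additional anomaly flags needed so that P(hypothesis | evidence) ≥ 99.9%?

7

Prior odds = 0.0083/0.9917 = 83/9917.
Combined Bayes factor of the evidence already in hand = 2 × 2 = 4.
Odds after that evidence = (83/9917) × 4 = 332/9917.
Target odds = 0.999/0.001 = 999.
Need 4.5ⁿ ≥ 999 ÷ (332/9917) = 9907083/332.
4.5⁶ = 8303.765625 falls short of 9907083/332 but 4.5⁷ = 4782969/128 reaches it, so n = 7.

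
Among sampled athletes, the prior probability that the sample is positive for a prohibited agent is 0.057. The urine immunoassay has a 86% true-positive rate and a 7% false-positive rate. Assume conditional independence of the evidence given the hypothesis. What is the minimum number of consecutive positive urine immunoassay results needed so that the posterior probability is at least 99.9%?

Prior odds: 0.057 ÷ 0.943 = 57/943.
Likelihood ratio of a positive result = 0.86/0.07 = 86/7.
Target posterior odds = 0.999/0.001 = 999.
Require (86/7)ⁿ ≥ 999 ÷ (57/943) = 314019/19.
(86/7)³ = 636056/343 falls short of 314019/19 but (86/7)⁴ = 54700816/2401 reaches it, so n = 4.

4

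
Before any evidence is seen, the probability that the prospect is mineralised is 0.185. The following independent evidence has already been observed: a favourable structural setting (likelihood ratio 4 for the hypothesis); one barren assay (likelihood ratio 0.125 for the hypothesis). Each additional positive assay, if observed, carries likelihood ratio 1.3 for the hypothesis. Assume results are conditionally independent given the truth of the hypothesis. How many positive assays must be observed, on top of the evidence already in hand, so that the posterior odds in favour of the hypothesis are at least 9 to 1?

Prior odds = 0.185/0.815 = 37/163.
Combined Bayes factor of the evidence already in hand = 4 × 0.125 = 0.5.
Odds after that evidence = (37/163) × 0.5 = 37/326.
Target odds = 9.
Need 1.3ⁿ ≥ 9 ÷ (37/326) = 2934/37.
1.3¹⁶ ≈66.5417 falls short of 2934/37 but 1.3¹⁷ ≈86.5042 reaches it, so n = 17.

17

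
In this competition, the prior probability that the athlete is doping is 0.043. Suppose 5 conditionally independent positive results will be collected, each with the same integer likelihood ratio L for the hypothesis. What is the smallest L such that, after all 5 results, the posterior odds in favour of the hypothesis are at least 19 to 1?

4

Prior odds = 0.043/0.957 = 43/957.
Target odds = 19.
Need L⁵ ≥ 19 ÷ (43/957) = 18183/43.
3⁵ = 243 < 18183/43 ≤ 1024 = 4⁵, so L = 4.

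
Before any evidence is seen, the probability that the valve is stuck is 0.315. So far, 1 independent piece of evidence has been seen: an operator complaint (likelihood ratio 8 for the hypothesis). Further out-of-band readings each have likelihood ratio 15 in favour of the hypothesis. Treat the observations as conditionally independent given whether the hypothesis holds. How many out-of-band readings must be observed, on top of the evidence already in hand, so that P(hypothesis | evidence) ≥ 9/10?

1

Prior odds = 0.315/0.685 = 63/137.
Bayes factor of the evidence already in hand = 8.
Odds after that evidence = (63/137) × 8 = 504/137.
Target odds = 0.9/0.1 = 9.
Need 15ⁿ ≥ 9 ÷ (504/137) = 137/56.
15¹ = 15, which meets the required 137/56; so n = 1.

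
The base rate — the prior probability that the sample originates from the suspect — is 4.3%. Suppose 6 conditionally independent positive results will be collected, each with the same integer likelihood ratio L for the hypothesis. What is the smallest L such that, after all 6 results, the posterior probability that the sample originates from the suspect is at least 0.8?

Prior odds = 0.043/0.957 = 43/957.
Target odds = 0.8/0.2 = 4.
Need L⁶ ≥ 4 ÷ (43/957) = 3828/43.
2⁶ = 64 < 3828/43 ≤ 729 = 3⁶, so L = 3.

3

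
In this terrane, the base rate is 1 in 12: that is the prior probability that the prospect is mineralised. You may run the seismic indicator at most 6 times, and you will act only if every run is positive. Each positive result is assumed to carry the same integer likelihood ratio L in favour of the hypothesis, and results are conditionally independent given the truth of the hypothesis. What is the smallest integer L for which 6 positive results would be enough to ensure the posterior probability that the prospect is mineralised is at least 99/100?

Prior odds = (1/12)/(11/12) = 1/11.
Target odds = 0.99/0.01 = 99.
Need L⁶ ≥ 99 ÷ (1/11) = 1089.
3⁶ = 729 < 1089 ≤ 4096 = 4⁶, so L = 4.

4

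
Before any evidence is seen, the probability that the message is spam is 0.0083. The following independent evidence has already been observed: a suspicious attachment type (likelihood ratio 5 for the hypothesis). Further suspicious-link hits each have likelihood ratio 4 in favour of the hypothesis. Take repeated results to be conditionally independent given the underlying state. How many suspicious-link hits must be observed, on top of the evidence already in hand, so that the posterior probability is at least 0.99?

6

Prior odds = 0.0083/0.9917 = 83/9917.
Bayes factor of the evidence already in hand = 5.
Odds after that evidence = (83/9917) × 5 = 415/9917.
Target odds = 0.99/0.01 = 99.
Need 4ⁿ ≥ 99 ÷ (415/9917) = 981783/415.
4⁵ = 1024 falls short of 981783/415 but 4⁶ = 4096 reaches it, so n = 6.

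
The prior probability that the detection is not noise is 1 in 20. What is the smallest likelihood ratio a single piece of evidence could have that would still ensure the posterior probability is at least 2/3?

Prior odds = 0.05/0.95 = 1/19.
Target odds = (2/3)/(1/3) = 2.
Required Bayes factor = 2 ÷ (1/19) = 38.

38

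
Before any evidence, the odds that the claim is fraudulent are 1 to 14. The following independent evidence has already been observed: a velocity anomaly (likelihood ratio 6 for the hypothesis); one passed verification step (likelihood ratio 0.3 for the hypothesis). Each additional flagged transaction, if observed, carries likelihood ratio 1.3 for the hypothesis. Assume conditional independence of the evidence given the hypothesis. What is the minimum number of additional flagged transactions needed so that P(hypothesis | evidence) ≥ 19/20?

Prior odds = 1/14.
Combined Bayes factor of the evidence already in hand = 6 × 0.3 = 1.8.
Odds after that evidence = (1/14) × 1.8 = 9/70.
Target odds = 0.95/0.05 = 19.
Need 1.3ⁿ ≥ 19 ÷ (9/70) = 1330/9.
1.3¹⁹ ≈146.192 falls short of 1330/9 but 1.3²⁰ ≈190.05 reaches it, so n = 20.

20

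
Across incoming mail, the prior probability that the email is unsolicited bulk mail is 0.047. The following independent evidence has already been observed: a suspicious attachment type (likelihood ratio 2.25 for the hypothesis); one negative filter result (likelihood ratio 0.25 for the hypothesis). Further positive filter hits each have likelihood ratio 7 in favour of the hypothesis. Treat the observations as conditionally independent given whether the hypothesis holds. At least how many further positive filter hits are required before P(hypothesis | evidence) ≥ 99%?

5

Prior odds = 0.047/0.953 = 47/953.
Combined Bayes factor of the evidence already in hand = 2.25 × 0.25 = 0.5625.
Odds after that evidence = (47/953) × 0.5625 = 423/15248.
Target odds = 0.99/0.01 = 99.
Need 7ⁿ ≥ 99 ÷ (423/15248) = 167728/47.
7⁴ = 2401 falls short of 167728/47 but 7⁵ = 16807 reaches it, so n = 5.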